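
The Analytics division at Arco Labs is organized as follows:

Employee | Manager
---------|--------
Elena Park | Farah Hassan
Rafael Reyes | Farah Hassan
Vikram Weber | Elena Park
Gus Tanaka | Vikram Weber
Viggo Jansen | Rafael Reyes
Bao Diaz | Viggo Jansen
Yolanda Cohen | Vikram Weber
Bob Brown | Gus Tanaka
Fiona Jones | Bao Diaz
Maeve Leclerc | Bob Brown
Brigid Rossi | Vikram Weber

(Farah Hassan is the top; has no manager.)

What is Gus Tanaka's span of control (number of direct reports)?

Gus Tanaka directly manages Bob Brown. That is 1 direct report.

1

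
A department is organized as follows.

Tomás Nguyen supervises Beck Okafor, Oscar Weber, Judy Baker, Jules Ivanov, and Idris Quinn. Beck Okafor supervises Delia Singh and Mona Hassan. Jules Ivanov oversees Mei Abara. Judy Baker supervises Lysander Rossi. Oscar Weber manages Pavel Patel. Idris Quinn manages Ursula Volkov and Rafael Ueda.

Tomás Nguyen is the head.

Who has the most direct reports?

Tomás Nguyen

Direct-report counts: Tomás Nguyen has 5; Idris Quinn has 2; Oscar Weber has 1; Judy Baker has 1; Jules Ivanov has 1; Beck Okafor has 2. The largest is 5, held by Tomás Nguyen.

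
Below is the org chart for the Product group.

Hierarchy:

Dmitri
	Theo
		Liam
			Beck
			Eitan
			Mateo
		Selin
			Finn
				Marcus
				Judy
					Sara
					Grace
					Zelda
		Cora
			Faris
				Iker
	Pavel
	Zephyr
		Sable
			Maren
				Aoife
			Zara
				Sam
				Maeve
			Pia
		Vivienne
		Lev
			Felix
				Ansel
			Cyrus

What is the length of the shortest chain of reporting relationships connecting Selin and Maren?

5

Selin is 2 levels below Dmitri, and Maren is 3 levels below Dmitri (their lowest common manager). The shortest path runs up from Selin to Dmitri and back down to Maren: 2 + 3 = 5 links.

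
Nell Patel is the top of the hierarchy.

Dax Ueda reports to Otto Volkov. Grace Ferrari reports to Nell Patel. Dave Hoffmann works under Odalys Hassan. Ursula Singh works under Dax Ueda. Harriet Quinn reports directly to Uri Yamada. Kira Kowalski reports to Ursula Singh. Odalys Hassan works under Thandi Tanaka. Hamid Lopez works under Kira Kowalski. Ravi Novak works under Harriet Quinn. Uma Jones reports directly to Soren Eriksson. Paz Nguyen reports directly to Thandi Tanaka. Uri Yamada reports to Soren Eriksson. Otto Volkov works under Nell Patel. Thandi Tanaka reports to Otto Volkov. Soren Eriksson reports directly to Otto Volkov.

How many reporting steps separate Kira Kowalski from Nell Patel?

4

Chain from Kira Kowalski up to Nell Patel: Kira Kowalski → Ursula Singh → Dax Ueda → Otto Volkov → Nell Patel. That is 4 steps up, so Kira Kowalski is 4 levels below Nell Patel.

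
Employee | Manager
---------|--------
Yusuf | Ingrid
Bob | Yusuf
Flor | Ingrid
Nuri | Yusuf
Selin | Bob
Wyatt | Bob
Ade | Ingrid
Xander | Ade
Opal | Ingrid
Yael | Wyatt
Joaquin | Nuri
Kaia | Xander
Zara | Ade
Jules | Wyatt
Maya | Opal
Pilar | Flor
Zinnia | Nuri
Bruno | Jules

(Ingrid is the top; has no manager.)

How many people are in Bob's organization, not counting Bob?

Bob directly manages Selin, Wyatt. Selin has no reports. Under Wyatt: Jules, Bruno, Yael (3). So Bob's organization is 2 direct reports plus everyone under them: 1 + 4 = 5.

5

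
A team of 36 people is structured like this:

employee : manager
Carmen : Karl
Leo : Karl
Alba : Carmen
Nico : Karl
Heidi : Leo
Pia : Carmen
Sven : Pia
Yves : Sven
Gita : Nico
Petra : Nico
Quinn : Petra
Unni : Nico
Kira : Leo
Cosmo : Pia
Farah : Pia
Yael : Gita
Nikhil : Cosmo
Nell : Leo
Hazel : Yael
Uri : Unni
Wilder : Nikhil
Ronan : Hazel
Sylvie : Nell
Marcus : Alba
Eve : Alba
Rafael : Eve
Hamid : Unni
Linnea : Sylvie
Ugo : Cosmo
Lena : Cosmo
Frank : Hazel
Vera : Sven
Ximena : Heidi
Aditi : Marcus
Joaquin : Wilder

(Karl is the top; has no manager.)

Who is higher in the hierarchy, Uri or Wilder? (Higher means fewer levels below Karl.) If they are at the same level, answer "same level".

Uri is 3 levels below Karl; Wilder is 5. Uri is higher.

Uri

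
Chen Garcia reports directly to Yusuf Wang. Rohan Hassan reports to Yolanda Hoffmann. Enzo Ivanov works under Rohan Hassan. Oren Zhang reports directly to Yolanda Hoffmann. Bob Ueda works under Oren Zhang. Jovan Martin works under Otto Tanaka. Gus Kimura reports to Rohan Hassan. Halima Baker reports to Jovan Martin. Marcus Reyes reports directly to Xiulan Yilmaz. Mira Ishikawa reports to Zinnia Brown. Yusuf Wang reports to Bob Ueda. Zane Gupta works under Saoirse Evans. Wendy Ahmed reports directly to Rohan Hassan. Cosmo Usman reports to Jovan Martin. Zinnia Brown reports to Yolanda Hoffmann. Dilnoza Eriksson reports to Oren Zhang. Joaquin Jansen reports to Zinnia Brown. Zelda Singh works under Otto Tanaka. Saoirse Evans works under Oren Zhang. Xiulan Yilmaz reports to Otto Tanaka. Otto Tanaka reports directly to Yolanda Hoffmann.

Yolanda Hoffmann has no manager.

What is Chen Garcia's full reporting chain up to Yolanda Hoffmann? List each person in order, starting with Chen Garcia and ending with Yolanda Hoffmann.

Chen Garcia -> Yusuf Wang -> Bob Ueda -> Oren Zhang -> Yolanda Hoffmann

Chen Garcia reports to Yusuf Wang. Yusuf Wang reports to Bob Ueda. Bob Ueda reports to Oren Zhang. Oren Zhang reports to Yolanda Hoffmann. Yolanda Hoffmann is at the top.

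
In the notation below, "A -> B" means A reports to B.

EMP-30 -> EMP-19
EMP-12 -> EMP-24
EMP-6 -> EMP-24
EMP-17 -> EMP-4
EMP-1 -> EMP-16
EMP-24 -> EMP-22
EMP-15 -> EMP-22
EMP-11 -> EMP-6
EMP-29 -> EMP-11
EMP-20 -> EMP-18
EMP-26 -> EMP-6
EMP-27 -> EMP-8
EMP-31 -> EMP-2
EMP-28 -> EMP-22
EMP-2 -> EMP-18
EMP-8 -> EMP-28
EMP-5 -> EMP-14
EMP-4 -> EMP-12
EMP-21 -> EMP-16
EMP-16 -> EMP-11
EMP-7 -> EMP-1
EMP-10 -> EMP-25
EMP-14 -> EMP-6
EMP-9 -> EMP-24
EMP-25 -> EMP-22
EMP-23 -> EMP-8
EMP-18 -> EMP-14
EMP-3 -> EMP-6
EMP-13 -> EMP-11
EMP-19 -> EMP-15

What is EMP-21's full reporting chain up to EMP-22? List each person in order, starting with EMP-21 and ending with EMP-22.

EMP-21 -> EMP-16 -> EMP-11 -> EMP-6 -> EMP-24 -> EMP-22

EMP-21 reports to EMP-16. EMP-16 reports to EMP-11. EMP-11 reports to EMP-6. EMP-6 reports to EMP-24. EMP-24 reports to EMP-22. EMP-22 is at the top.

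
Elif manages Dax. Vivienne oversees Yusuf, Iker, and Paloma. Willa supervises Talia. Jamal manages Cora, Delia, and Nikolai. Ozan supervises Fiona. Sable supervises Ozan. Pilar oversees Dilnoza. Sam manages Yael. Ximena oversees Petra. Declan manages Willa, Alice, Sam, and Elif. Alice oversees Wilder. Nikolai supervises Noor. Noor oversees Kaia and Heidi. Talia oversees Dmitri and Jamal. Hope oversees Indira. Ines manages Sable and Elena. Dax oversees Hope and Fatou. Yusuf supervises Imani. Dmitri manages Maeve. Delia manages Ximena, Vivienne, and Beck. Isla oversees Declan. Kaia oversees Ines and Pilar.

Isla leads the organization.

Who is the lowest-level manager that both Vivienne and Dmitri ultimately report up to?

Talia

Vivienne's chain of managers is Delia, Jamal, Talia, Willa, Declan, Isla. Dmitri's chain of managers is Talia, Willa, Declan, Isla. The first manager that appears in both chains is Talia.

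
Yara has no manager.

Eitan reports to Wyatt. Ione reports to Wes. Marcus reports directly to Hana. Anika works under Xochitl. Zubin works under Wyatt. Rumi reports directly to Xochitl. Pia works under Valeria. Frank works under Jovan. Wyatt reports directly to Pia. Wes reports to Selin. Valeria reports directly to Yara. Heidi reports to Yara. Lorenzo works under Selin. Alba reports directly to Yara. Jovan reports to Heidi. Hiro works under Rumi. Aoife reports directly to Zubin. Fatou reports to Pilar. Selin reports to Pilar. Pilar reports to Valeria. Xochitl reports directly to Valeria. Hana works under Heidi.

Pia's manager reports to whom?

Yara

Pia reports to Valeria, and Valeria reports to Yara. So Pia's skip-level manager is Yara.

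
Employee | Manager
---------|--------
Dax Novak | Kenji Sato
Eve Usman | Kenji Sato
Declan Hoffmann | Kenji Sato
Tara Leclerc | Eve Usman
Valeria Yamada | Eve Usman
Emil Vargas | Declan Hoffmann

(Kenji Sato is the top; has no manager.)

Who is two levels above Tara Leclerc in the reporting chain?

Kenji Sato

Tara Leclerc reports to Eve Usman, and Eve Usman reports to Kenji Sato. So Tara Leclerc's skip-level manager is Kenji Sato.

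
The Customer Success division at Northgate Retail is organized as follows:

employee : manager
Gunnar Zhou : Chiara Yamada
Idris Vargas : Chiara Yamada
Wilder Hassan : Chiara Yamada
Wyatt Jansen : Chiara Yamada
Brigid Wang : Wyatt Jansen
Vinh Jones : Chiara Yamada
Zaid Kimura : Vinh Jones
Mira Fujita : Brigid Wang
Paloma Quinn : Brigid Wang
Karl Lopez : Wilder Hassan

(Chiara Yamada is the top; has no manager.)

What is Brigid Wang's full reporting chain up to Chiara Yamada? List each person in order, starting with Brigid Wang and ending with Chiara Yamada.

Brigid Wang reports to Wyatt Jansen. Wyatt Jansen reports to Chiara Yamada. Chiara Yamada is at the top.

Brigid Wang -> Wyatt Jansen -> Chiara Yamada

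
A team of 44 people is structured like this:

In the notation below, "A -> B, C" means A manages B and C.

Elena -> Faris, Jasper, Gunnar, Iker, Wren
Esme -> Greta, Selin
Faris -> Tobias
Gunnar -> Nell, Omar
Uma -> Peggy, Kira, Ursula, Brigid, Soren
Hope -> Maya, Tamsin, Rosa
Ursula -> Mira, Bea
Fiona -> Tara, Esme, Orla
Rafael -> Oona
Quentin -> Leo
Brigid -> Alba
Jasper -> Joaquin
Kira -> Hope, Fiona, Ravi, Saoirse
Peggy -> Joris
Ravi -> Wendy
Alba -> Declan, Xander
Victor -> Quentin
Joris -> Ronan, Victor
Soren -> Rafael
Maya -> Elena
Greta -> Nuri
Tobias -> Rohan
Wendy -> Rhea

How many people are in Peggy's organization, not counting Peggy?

5

Peggy directly manages Joris. Under Joris: Victor, Quentin, Leo, Ronan (4). That's 5 in total.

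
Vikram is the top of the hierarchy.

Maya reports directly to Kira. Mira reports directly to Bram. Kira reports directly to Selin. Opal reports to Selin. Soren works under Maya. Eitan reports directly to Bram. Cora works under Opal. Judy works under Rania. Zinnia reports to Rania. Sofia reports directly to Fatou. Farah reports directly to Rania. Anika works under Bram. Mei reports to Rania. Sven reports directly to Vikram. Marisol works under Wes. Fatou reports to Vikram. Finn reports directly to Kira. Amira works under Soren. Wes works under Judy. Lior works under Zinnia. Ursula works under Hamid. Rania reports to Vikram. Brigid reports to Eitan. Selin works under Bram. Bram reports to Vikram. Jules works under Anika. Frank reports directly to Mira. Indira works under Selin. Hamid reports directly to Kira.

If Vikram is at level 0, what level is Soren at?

Chain from Soren up to Vikram: Soren → Maya → Kira → Selin → Bram → Vikram. That is 5 steps up, so Soren is 5 levels below Vikram.

5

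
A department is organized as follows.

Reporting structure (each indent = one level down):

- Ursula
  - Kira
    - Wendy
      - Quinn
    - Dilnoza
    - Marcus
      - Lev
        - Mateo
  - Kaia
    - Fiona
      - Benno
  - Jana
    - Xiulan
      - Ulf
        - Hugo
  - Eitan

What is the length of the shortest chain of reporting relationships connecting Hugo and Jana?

3

Hugo is in Jana's organization: the chain from Hugo up to Jana is Hugo → Ulf → Xiulan → Jana, which is 3 links.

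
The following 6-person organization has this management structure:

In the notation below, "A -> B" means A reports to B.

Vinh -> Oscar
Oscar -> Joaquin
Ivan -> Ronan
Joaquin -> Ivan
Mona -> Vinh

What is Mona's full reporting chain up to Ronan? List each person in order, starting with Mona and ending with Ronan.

Mona -> Vinh -> Oscar -> Joaquin -> Ivan -> Ronan

Mona reports to Vinh. Vinh reports to Oscar. Oscar reports to Joaquin. Joaquin reports to Ivan. Ivan reports to Ronan. Ronan is at the top.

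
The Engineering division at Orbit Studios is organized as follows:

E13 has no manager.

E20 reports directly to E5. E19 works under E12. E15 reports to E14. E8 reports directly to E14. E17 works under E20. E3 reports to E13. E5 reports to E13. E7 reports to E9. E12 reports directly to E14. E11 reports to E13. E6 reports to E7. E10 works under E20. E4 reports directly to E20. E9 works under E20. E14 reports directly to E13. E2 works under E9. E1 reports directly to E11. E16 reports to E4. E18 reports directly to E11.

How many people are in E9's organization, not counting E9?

3

E9 directly manages E7, E2. Under E7: E6 (1). E2 has no reports. So E9's organization is 2 direct reports plus everyone under them: 2 + 1 = 3.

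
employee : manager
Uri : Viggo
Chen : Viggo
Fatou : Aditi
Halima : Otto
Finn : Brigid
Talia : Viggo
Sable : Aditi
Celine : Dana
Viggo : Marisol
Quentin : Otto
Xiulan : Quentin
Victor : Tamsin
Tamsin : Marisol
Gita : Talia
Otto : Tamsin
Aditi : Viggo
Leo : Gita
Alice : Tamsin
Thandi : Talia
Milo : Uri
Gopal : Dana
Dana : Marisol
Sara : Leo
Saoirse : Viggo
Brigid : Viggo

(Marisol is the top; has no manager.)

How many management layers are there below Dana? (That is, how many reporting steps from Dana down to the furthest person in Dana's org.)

1

The longest chain under Dana runs Dana → Celine, which is 1 level below Dana.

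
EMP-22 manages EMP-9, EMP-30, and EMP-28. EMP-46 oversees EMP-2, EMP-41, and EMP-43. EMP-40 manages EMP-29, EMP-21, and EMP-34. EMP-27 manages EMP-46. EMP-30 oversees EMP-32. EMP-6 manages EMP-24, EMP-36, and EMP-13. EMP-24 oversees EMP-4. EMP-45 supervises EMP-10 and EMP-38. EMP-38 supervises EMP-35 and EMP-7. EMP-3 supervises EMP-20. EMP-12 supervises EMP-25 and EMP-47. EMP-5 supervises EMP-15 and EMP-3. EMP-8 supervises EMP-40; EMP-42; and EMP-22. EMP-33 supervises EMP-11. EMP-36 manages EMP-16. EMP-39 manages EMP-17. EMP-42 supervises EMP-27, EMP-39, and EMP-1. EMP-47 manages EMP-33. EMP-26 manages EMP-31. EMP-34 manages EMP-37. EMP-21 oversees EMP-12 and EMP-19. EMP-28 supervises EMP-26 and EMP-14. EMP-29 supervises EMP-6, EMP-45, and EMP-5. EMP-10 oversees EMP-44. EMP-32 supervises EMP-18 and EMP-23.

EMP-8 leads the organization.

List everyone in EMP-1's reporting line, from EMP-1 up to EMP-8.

EMP-1 -> EMP-42 -> EMP-8

EMP-1 reports to EMP-42. EMP-42 reports to EMP-8. EMP-8 is at the top.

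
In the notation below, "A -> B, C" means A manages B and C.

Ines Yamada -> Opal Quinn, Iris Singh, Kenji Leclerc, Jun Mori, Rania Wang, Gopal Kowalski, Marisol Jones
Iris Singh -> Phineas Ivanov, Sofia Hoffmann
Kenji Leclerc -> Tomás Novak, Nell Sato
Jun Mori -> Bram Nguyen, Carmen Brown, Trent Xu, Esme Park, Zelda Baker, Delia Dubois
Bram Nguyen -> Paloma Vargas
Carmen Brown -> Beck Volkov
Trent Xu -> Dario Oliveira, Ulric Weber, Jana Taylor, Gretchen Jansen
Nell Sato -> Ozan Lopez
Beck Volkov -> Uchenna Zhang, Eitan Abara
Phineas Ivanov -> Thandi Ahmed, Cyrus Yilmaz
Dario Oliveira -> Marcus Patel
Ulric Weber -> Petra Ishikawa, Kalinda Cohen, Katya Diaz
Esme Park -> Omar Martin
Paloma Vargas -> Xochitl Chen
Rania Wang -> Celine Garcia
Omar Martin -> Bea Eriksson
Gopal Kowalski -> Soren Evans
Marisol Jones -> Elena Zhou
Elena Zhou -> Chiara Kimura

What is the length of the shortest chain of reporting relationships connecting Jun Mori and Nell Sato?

Jun Mori is 1 level below Ines Yamada, and Nell Sato is 2 levels below Ines Yamada (their lowest common manager). The shortest path runs up from Jun Mori to Ines Yamada and back down to Nell Sato: 1 + 2 = 3 links.

3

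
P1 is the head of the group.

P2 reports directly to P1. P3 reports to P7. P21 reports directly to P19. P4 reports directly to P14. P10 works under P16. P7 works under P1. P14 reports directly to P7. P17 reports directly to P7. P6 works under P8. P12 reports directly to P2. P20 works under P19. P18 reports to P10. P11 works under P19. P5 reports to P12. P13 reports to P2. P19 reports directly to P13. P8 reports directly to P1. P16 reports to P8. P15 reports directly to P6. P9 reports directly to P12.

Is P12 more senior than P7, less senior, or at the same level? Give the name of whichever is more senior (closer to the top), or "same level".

P12 is 2 levels below P1; P7 is 1. P7 is higher.

P7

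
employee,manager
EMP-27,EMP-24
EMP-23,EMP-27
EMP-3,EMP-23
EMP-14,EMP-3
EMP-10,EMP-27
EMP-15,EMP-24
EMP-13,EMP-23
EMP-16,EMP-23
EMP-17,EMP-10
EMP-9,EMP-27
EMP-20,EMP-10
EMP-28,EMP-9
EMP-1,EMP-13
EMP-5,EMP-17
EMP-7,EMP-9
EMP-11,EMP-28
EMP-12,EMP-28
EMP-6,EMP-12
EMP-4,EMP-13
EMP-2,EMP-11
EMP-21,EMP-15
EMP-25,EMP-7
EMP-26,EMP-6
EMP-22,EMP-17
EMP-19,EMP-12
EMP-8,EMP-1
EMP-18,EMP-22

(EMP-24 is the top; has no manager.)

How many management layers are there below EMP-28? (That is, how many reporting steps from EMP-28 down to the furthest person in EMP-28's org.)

The longest chain under EMP-28 runs EMP-28 → EMP-12 → EMP-6 → EMP-26, which is 3 levels below EMP-28.

3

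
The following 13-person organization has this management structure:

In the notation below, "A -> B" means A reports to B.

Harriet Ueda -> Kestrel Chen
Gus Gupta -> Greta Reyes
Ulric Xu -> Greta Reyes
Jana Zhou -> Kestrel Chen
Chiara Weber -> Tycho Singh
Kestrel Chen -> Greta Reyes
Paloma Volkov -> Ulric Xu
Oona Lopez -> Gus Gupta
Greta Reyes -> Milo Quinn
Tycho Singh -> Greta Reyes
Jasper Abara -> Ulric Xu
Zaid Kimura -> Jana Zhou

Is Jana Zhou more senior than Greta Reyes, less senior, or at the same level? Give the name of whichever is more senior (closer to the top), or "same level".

Jana Zhou is 3 levels below Milo Quinn; Greta Reyes is 1. Greta Reyes is higher.

Greta Reyes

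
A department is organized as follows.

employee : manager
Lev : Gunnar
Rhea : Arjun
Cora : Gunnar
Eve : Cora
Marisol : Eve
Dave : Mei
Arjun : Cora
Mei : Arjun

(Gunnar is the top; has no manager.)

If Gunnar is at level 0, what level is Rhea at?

3

Chain from Rhea up to Gunnar: Rhea → Arjun → Cora → Gunnar. That is 3 steps up, so Rhea is 3 levels below Gunnar.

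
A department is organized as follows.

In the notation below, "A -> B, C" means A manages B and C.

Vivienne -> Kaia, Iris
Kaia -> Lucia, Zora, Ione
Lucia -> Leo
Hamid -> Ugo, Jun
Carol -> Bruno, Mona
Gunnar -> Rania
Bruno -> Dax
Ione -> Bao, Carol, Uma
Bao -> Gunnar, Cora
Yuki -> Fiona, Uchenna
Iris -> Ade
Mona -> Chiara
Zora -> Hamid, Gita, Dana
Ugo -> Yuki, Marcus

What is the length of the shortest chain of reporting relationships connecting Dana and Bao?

4

Dana is 2 levels below Kaia, and Bao is 2 levels below Kaia (their lowest common manager). The shortest path runs up from Dana to Kaia and back down to Bao: 2 + 2 = 4 links.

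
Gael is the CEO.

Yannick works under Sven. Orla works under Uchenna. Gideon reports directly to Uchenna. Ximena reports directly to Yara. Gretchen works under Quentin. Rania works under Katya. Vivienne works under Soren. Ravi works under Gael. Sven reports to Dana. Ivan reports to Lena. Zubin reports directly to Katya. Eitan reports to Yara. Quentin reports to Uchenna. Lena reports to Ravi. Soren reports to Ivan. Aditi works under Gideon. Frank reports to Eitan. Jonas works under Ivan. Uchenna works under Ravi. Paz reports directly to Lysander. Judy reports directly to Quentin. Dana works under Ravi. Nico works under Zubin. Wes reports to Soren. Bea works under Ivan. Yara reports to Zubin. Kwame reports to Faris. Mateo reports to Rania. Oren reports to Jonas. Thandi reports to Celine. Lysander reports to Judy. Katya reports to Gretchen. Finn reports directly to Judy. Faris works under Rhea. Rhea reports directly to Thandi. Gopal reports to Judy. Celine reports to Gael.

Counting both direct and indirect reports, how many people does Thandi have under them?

Thandi directly manages Rhea. Under Rhea: Faris, Kwame (2). That's 3 in total.

3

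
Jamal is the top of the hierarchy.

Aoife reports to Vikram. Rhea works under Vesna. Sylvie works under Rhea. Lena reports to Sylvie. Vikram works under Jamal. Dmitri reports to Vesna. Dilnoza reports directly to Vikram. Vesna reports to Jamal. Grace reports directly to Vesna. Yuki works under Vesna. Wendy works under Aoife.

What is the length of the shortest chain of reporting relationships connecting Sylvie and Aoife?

5

Sylvie is 3 levels below Jamal, and Aoife is 2 levels below Jamal (their lowest common manager). The shortest path runs up from Sylvie to Jamal and back down to Aoife: 3 + 2 = 5 links.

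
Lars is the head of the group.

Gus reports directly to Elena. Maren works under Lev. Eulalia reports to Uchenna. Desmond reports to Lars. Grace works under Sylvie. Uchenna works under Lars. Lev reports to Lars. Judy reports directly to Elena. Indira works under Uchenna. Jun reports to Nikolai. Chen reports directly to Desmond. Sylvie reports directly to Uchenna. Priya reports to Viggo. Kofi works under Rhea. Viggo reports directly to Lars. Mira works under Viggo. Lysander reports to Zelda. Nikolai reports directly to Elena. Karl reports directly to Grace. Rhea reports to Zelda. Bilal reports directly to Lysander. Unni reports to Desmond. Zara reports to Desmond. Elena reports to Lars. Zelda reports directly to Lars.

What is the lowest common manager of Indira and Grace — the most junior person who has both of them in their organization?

Indira's chain of managers is Uchenna, Lars. Grace's chain of managers is Sylvie, Uchenna, Lars. The first manager that appears in both chains is Uchenna.

Uchenna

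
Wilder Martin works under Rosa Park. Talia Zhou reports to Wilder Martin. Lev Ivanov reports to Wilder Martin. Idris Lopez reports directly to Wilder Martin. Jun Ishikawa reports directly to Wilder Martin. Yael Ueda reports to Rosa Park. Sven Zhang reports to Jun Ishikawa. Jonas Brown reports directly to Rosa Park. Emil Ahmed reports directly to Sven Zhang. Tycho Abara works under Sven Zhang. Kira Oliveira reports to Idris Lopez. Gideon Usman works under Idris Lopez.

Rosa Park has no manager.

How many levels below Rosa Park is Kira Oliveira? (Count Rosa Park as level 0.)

3

Chain from Kira Oliveira up to Rosa Park: Kira Oliveira → Idris Lopez → Wilder Martin → Rosa Park. That is 3 steps up, so Kira Oliveira is 3 levels below Rosa Park.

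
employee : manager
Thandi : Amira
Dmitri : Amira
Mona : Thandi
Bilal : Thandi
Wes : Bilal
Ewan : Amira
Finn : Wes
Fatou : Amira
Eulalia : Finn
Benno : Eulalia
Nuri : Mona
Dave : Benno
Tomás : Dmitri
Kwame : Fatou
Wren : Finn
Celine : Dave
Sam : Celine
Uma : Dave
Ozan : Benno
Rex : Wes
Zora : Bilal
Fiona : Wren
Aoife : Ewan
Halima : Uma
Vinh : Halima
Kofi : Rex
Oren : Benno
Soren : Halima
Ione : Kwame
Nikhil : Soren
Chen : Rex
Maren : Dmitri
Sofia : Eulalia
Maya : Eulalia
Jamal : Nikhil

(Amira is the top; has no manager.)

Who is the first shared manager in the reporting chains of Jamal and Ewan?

Jamal's chain of managers is Nikhil, Soren, Halima, Uma, Dave, Benno, Eulalia, Finn, Wes, Bilal, Thandi, Amira. Ewan's chain of managers is Amira. The first manager that appears in both chains is Amira.

Amira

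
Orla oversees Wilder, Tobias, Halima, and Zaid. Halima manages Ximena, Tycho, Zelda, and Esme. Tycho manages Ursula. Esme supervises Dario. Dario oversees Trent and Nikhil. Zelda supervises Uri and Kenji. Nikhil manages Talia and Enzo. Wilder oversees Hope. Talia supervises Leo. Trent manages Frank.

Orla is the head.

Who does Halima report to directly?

Orla

Halima reports directly to Orla.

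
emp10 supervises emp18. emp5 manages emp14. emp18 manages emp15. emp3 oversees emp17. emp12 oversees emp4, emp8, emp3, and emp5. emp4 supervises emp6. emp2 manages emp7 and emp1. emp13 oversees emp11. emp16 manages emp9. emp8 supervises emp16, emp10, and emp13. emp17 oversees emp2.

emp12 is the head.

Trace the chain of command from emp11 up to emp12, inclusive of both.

emp11 -> emp13 -> emp8 -> emp12

emp11 reports to emp13. emp13 reports to emp8. emp8 reports to emp12. emp12 is at the top.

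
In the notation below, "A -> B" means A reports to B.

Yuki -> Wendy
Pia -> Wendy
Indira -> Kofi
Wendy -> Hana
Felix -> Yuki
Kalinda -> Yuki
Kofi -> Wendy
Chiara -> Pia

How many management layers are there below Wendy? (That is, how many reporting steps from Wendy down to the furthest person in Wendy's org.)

2

The longest chain under Wendy runs Wendy → Pia → Chiara, which is 2 levels below Wendy.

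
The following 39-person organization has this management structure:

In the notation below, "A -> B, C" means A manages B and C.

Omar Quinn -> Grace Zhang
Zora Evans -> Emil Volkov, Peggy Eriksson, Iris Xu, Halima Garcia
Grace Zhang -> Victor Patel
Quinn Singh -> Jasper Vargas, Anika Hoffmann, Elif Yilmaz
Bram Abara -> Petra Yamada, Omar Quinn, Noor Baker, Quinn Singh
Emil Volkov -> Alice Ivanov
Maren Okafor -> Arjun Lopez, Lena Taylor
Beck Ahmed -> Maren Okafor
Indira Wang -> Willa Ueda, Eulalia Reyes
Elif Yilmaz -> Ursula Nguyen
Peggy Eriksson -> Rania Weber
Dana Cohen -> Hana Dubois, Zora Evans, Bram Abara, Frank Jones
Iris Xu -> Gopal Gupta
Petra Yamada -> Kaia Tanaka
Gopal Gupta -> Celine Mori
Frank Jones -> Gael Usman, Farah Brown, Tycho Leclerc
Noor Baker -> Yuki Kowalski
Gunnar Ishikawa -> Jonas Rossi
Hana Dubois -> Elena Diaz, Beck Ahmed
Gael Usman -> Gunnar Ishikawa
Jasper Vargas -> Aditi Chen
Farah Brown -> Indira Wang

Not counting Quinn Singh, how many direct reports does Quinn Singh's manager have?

3

Quinn Singh reports to Bram Abara. Bram Abara's other direct reports are Petra Yamada, Omar Quinn, Noor Baker — 3 peers.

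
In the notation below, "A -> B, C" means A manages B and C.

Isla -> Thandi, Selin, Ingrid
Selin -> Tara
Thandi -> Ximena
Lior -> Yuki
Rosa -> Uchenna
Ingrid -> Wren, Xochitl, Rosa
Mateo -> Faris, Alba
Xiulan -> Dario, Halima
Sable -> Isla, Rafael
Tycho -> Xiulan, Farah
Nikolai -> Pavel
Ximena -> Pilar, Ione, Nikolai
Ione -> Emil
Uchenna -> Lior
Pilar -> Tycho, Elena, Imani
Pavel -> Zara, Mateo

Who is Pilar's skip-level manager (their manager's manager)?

Pilar reports to Ximena, and Ximena reports to Thandi. So Pilar's skip-level manager is Thandi.

Thandi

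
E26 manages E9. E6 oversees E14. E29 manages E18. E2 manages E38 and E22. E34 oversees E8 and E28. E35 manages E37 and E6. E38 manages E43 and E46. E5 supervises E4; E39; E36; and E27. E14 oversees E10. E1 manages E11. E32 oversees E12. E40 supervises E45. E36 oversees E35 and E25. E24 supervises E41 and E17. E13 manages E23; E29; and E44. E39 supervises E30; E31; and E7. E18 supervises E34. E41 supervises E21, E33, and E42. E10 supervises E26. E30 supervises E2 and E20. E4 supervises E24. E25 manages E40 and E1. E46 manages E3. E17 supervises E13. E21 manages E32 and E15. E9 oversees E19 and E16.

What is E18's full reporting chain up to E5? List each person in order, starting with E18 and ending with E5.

E18 -> E29 -> E13 -> E17 -> E24 -> E4 -> E5

E18 reports to E29. E29 reports to E13. E13 reports to E17. E17 reports to E24. E24 reports to E4. E4 reports to E5. E5 is at the top.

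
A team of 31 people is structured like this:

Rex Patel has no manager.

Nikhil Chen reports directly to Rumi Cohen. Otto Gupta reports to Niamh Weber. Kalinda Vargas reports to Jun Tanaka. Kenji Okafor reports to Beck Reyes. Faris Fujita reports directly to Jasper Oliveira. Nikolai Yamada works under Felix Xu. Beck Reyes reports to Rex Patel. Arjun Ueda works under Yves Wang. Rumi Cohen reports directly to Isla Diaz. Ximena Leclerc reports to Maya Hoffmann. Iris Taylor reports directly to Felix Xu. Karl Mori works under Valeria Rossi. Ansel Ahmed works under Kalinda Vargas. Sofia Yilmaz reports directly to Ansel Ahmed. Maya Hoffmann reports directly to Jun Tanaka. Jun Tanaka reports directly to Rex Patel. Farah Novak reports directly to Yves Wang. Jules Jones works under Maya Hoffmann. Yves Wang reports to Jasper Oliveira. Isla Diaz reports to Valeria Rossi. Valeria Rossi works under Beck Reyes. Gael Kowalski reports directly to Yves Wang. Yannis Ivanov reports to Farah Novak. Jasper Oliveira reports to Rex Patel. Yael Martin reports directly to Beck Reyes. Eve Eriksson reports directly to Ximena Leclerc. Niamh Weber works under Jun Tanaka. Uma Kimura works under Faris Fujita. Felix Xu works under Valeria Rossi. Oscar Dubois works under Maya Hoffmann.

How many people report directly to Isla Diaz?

Isla Diaz directly manages Rumi Cohen. That is 1 direct report.

1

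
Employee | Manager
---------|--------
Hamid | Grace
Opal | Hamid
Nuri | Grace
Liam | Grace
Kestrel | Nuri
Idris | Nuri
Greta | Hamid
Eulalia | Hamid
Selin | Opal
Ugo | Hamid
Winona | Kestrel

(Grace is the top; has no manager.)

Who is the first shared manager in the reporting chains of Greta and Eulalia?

Greta's chain of managers is Hamid, Grace. Eulalia's chain of managers is Hamid, Grace. The first manager that appears in both chains is Hamid.

Hamid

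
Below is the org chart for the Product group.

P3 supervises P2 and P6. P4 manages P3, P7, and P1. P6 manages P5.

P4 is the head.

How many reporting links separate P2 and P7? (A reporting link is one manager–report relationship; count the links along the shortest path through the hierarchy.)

3

P2 is 2 levels below P4, and P7 is 1 level below P4 (their lowest common manager). The shortest path runs up from P2 to P4 and back down to P7: 2 + 1 = 3 links.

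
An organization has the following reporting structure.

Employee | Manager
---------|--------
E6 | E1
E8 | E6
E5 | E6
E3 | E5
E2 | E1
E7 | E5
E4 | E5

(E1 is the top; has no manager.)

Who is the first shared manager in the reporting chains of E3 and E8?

E3's chain of managers is E5, E6, E1. E8's chain of managers is E6, E1. The first manager that appears in both chains is E6.

E6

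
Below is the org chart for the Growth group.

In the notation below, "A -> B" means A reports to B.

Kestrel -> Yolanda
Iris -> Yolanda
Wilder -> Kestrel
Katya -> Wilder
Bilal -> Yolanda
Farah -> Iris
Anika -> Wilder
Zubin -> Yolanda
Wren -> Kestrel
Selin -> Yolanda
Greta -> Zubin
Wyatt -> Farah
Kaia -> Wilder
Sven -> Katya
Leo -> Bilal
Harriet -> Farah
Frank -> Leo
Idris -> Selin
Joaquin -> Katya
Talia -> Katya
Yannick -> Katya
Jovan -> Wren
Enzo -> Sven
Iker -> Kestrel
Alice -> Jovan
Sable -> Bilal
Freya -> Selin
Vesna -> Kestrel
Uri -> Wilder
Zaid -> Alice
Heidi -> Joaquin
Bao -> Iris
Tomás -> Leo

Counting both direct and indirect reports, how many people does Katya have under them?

Katya directly manages Sven, Joaquin, Talia, Yannick. Under Sven: Enzo (1). Under Joaquin: Heidi (1). Talia has no reports. Yannick has no reports. So Katya's organization is 4 direct reports plus everyone under them: 2 + 2 + 1 + 1 = 6.

6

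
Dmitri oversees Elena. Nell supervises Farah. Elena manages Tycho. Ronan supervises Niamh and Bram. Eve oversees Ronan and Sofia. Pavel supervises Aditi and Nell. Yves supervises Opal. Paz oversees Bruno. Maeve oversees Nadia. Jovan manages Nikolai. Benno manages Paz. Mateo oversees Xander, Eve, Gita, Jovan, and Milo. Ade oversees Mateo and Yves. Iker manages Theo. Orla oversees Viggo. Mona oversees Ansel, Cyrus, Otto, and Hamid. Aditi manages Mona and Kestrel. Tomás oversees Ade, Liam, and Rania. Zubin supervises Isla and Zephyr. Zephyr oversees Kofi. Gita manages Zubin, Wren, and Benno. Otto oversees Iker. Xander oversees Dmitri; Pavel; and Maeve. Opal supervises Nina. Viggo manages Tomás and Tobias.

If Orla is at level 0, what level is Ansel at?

Chain from Ansel up to Orla: Ansel → Mona → Aditi → Pavel → Xander → Mateo → Ade → Tomás → Viggo → Orla. That is 9 steps up, so Ansel is 9 levels below Orla.

9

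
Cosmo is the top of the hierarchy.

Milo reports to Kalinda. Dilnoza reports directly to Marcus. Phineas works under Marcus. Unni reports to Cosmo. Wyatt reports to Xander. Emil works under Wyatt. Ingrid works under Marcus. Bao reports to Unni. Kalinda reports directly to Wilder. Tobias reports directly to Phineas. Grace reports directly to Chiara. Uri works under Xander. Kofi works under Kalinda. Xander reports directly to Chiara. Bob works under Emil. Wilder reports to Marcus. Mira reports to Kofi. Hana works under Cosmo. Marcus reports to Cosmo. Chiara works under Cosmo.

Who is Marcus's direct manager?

Marcus reports directly to Cosmo.

Cosmo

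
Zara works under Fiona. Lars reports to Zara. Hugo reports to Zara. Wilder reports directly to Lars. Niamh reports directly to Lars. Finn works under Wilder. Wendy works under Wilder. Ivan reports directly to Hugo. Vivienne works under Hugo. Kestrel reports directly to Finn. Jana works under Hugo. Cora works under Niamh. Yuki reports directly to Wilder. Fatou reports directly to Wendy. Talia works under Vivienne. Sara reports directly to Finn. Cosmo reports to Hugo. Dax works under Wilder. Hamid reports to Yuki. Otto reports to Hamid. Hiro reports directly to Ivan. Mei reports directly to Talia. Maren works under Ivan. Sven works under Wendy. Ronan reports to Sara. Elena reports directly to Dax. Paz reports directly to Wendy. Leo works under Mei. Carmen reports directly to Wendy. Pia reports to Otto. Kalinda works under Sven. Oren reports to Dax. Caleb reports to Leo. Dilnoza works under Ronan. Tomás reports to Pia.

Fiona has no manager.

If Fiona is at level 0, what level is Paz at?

Chain from Paz up to Fiona: Paz → Wendy → Wilder → Lars → Zara → Fiona. That is 5 steps up, so Paz is 5 levels below Fiona.

5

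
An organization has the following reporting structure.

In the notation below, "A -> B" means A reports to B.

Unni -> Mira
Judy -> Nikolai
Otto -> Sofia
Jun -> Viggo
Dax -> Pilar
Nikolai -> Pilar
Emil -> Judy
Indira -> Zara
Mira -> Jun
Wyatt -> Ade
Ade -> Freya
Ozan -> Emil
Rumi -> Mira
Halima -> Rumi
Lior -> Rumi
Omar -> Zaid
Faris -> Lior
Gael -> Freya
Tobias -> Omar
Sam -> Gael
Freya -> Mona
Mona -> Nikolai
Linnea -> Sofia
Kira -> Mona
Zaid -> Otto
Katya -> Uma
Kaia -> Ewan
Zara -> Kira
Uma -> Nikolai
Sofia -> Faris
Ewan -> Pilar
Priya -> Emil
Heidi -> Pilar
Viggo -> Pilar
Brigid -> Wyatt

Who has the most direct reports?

Pilar

Direct-report counts: Pilar has 5; Ewan has 1; Viggo has 1; Jun has 1; Mira has 2; Rumi has 2; Lior has 1; Faris has 1; Sofia has 2; Otto has 1; Zaid has 1; Omar has 1; Nikolai has 3; Uma has 1; Judy has 1; Emil has 2; Mona has 2; Kira has 1; Zara has 1; Freya has 2; Gael has 1; Ade has 1; Wyatt has 1. The largest is 5, held by Pilar.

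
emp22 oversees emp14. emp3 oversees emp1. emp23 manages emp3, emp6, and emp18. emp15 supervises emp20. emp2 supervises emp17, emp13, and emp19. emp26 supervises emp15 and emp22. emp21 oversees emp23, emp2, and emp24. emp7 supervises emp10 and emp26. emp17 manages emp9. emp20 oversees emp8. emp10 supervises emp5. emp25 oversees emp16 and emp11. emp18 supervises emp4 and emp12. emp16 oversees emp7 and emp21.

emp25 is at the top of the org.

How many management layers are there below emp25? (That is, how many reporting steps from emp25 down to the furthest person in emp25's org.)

6

The longest chain under emp25 runs emp25 → emp16 → emp7 → emp26 → emp15 → emp20 → emp8, which is 6 levels below emp25.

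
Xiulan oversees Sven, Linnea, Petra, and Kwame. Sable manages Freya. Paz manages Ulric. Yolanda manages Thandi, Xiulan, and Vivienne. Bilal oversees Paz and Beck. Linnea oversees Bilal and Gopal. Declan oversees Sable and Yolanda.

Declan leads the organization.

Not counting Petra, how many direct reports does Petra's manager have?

3

Petra reports to Xiulan. Xiulan's other direct reports are Sven, Linnea, Kwame — 3 peers.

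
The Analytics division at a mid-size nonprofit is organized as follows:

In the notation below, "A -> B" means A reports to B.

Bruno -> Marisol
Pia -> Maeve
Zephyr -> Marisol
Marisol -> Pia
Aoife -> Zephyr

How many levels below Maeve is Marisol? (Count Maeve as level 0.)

2

Chain from Marisol up to Maeve: Marisol → Pia → Maeve. That is 2 steps up, so Marisol is 2 levels below Maeve.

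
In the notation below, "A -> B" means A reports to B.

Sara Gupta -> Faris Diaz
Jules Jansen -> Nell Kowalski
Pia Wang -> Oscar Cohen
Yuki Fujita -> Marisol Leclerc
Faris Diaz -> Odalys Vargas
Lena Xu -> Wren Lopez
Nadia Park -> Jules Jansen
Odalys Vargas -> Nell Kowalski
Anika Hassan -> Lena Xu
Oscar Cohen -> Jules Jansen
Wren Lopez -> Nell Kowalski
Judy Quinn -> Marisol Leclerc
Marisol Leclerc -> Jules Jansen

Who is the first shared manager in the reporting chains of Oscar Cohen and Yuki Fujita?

Oscar Cohen's chain of managers is Jules Jansen, Nell Kowalski. Yuki Fujita's chain of managers is Marisol Leclerc, Jules Jansen, Nell Kowalski. The first manager that appears in both chains is Jules Jansen.

Jules Jansen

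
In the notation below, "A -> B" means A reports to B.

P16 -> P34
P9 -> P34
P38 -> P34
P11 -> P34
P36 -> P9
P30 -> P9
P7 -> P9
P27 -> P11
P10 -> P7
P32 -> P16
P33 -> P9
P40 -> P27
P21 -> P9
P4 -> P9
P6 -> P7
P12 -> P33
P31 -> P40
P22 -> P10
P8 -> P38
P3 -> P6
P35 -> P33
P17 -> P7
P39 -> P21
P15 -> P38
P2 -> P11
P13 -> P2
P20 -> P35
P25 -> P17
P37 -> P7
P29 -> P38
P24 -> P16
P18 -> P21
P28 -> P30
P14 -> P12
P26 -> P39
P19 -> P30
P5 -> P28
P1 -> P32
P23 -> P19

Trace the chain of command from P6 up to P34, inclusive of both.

P6 reports to P7. P7 reports to P9. P9 reports to P34. P34 is at the top.

P6 -> P7 -> P9 -> P34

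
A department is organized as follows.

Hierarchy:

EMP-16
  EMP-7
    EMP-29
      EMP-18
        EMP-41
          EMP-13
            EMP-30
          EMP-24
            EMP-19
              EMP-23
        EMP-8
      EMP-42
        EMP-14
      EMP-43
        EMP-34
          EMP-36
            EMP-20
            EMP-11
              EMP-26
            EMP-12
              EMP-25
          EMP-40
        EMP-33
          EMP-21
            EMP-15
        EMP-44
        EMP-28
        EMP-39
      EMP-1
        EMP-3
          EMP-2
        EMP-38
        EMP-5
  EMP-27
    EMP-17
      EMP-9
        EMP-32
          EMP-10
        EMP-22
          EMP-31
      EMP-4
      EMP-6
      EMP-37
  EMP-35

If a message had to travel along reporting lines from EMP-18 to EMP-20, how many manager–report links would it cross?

5

EMP-18 is 1 level below EMP-29, and EMP-20 is 4 levels below EMP-29 (their lowest common manager). The shortest path runs up from EMP-18 to EMP-29 and back down to EMP-20: 1 + 4 = 5 links.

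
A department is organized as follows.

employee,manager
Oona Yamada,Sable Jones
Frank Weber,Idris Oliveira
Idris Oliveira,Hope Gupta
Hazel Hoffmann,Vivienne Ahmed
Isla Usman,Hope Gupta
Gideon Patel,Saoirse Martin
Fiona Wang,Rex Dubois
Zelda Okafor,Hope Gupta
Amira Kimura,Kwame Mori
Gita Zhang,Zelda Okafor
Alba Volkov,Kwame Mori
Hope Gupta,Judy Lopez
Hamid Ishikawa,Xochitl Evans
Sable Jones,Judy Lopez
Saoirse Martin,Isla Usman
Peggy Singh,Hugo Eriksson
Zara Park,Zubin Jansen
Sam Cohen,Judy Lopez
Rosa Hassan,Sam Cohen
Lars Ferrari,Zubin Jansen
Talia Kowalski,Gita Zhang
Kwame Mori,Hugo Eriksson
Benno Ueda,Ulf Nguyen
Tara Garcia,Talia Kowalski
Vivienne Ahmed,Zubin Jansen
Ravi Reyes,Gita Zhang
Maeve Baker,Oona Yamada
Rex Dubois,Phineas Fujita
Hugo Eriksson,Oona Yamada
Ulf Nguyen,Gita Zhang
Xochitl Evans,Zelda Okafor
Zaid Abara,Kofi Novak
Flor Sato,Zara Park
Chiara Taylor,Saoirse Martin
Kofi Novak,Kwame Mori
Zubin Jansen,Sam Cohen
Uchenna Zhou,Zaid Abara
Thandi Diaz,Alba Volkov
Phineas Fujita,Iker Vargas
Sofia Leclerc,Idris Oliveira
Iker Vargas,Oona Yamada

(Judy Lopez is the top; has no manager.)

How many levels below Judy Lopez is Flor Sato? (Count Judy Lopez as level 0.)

Chain from Flor Sato up to Judy Lopez: Flor Sato → Zara Park → Zubin Jansen → Sam Cohen → Judy Lopez. That is 4 steps up, so Flor Sato is 4 levels below Judy Lopez.

4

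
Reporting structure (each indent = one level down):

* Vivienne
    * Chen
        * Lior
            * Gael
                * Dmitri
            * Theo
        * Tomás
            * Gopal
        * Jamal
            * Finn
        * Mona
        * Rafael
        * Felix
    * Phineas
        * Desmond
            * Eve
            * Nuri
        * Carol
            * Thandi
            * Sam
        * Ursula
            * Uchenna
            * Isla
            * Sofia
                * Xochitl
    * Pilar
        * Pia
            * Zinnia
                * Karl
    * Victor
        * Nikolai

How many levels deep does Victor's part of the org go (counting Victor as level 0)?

The longest chain under Victor runs Victor → Nikolai, which is 1 level below Victor.

1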